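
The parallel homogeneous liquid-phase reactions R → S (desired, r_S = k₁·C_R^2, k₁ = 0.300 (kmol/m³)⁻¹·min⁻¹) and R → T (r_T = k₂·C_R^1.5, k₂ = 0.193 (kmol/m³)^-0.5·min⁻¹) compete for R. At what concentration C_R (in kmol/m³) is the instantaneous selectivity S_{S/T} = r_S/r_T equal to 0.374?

0.0579 kmol/m³

S_{S/T} = (k₁/k₂)·C_R^0.5 ⇒ C_R = (S·k₂/k₁)^(2).
= (0.374×0.193/0.300)^(2) = (0.2406)^(2) = 0.0579 kmol/m³.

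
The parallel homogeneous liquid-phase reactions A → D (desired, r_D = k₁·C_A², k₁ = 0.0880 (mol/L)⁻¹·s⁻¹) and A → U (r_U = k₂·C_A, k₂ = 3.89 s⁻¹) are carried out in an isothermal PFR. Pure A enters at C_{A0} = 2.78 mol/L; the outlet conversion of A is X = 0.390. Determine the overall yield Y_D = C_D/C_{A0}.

C_A = C_{A0}(1−X) = 1.696 mol/L.
Along a PFR/batch, dC_U/dC_A = −r_U/(r_D+r_U) = −k₂/(k₂+k₁·C_A).
Integrating from C_{A0} to C_A: C_U = (3.89/0.0880)·ln[(3.89+0.0880·2.78)/(3.89+0.0880·1.70)] = 44.20·ln(4.135/4.039) = 1.032 mol/L.
Then C_D = (C_{A0}−C_A) − C_U = 1.084 − 1.032 = 0.05220 mol/L.
Y_D = C_D/C_{A0} = 0.05220/2.78 = 0.0188.

0.0188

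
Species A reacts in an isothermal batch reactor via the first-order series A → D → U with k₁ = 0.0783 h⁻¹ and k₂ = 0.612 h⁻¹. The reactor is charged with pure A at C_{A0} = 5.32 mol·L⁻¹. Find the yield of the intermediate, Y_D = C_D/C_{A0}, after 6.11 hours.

The intermediate concentration in a first-order A→B→C sequence is C_D = k₁C_{A0}(e^(−k₁t) − e^(−k₂t))/(k₂−k₁).
e^(−k₁t) = e^(−0.0783×6.11) = e^(−0.4784) = 0.6198; e^(−k₂t) = e^(−3.739) = 0.02377.
C_D = 0.0783×5.32/(0.612−0.0783) × (0.6198−0.02377) = 0.7805×0.5960 = 0.4652 mol·L⁻¹.
Y_D = C_D/C_{A0} = 0.4652/5.32 = 0.0874.

0.0874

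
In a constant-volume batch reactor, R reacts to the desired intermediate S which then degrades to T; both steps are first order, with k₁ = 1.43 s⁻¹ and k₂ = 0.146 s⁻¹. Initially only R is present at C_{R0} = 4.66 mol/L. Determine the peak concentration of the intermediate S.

3.60 mol/L

Evaluating C_S at t_opt = ln(k₂/k₁)/(k₂−k₁) gives C_{S,max}/C_{R0} = (k₁/k₂)^[k₂/(k₂−k₁)].
= (1.43/0.146)^(0.146/(0.146−1.43)) = (9.795)^(-0.1137) = 0.7715.
C_{S,max} = 0.7715×4.66 = 3.60 mol/L.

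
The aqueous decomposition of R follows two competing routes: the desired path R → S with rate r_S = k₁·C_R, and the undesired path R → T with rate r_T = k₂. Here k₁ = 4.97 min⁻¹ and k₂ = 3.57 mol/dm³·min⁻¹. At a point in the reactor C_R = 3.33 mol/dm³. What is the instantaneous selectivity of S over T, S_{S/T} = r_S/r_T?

4.64

S_{S/T} = r_S/r_T = (k₁·C_R)/(k₂) = (k₁/k₂)·C_R.
= (4.97×3.330) / (3.57) = 16.55/3.570 = 4.64.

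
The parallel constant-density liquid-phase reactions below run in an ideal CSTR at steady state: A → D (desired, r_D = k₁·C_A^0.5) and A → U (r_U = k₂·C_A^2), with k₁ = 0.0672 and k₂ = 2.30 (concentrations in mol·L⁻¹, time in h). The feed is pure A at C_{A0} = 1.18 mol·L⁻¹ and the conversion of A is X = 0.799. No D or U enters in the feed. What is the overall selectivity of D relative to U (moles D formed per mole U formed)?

0.253

Exit C_A = C_{A0}(1−X) = 1.18×0.201 = 0.2372 mol·L⁻¹.
A CSTR operates uniformly at the exit composition, giving r_D = 0.03273 and r_U = 0.1294 (each k·C_A^n at C_A = 0.2372).
Overall selectivity = C_D/C_U = r_Dτ/(r_Uτ) = r_D/r_U = 0.253.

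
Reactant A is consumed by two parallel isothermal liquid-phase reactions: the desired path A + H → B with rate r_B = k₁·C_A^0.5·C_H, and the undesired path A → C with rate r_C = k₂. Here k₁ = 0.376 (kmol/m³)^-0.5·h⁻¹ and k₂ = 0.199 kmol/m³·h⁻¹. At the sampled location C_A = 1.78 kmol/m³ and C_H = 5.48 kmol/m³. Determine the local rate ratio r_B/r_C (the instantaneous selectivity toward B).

S_{B/C} = r_B/r_C = (k₁·C_A^0.5·C_H)/(k₂) = (k₁/k₂)·C_A^0.5·C_H.
= (0.376×1.780^0.5×5.480) / (0.199) = 2.749/0.1990 = 13.8.
Since the desired path is higher order in A, keeping C_A high (PFR or concentrated feed) favours B.

13.8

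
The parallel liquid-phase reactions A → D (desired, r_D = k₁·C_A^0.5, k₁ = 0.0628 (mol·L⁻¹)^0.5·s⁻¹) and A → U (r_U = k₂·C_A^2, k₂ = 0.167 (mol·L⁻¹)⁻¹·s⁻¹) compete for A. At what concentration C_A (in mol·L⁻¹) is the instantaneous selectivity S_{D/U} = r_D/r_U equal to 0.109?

2.28 mol·L⁻¹

S_{D/U} = (k₁/k₂)·C_A^-1.5 ⇒ C_A = (S·k₂/k₁)^(1/(-1.5)).
= (0.109×0.167/0.0628)^(-0.6667) = (0.2899)^(-0.6667) = 2.28 mol·L⁻¹.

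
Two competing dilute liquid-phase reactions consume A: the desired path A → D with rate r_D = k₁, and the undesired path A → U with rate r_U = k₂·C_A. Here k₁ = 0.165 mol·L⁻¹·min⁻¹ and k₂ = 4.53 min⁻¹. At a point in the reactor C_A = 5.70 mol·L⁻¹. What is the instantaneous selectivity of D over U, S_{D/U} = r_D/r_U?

0.00639

S_{D/U} = r_D/r_U = (k₁)/(k₂·C_A) = (k₁/k₂)·C_A⁻¹.
= (0.165) / (4.53×5.700) = 0.1650/25.82 = 0.00639.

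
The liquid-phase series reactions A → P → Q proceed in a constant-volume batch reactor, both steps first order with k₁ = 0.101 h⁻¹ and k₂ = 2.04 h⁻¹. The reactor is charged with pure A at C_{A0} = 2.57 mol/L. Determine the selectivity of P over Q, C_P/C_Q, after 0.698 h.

1.12

The intermediate concentration in a first-order A→B→C sequence is C_P = k₁C_{A0}(e^(−k₁t) − e^(−k₂t))/(k₂−k₁).
e^(−k₁t) = e^(−0.101×0.698) = e^(−0.07050) = 0.9319; e^(−k₂t) = e^(−1.424) = 0.2408.
C_P = 0.101×2.57/(2.04−0.101) × (0.9319−0.2408) = 0.1339×0.6912 = 0.09252 mol/L.
C_A = C_{A0}e^(−k₁t) = 2.395 mol/L, so C_Q = C_{A0}−C_A−C_P = 0.08242 mol/L; C_P/C_Q = 1.12.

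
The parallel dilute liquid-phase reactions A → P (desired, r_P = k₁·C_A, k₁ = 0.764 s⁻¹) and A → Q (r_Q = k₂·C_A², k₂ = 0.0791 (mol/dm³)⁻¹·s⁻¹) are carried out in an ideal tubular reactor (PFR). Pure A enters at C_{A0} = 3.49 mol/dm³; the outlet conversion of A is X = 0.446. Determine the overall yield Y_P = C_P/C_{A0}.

0.349

C_A = C_{A0}(1−X) = 1.933 mol/dm³.
Along a PFR/batch, dC_P/dC_A = −r_P/(r_P+r_Q) = −k₁/(k₁+k₂·C_A).
Integrating from C_{A0} to C_A: C_P = (0.764/0.0791)·ln[(0.764+0.0791·3.49)/(0.764+0.0791·1.93)] = 9.659·ln(1.040/0.9169) = 1.217 mol/dm³.
Y_P = C_P/C_{A0} = 1.217/3.49 = 0.349.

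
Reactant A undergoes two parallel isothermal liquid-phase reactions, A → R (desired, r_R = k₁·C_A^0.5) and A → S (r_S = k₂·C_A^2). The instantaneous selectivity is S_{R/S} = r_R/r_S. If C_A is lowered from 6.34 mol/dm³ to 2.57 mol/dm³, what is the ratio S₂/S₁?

S_{R/S} = (k₁/k₂)·C_A^-1.5, so S₂/S₁ = (C_{A,2}/C_{A,1})^-1.5.
= (2.57/6.34)^(-1.5) = (0.4054)^(-1.5) = 3.87.
Selectivity toward R rises as C_A falls — low-concentration operation is favoured.

3.87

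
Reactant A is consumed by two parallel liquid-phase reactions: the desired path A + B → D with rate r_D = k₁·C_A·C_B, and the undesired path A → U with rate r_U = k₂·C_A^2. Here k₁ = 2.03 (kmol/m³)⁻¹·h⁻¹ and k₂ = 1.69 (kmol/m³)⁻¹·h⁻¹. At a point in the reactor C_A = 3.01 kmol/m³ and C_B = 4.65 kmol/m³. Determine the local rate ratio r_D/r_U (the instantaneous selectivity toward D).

S_{D/U} = r_D/r_U = (k₁·C_A·C_B)/(k₂·C_A^2) = (k₁/k₂)·C_A⁻¹·C_B.
= (2.03×3.010×4.650) / (1.69×3.010^2) = 28.41/15.31 = 1.86.
The undesired path is higher order in A, so low C_A (CSTR or dilute feed) favours D.

1.86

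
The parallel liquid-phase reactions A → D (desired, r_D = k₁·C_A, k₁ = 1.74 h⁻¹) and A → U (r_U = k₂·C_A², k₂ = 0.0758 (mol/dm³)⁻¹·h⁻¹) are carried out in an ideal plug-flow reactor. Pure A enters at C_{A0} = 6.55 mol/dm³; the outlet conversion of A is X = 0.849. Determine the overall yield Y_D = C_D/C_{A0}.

C_A = C_{A0}(1−X) = 0.9891 mol/dm³.
Along a PFR/batch, dC_D/dC_A = −r_D/(r_D+r_U) = −k₁/(k₁+k₂·C_A).
Integrating from C_{A0} to C_A: C_D = (1.74/0.0758)·ln[(1.74+0.0758·6.55)/(1.74+0.0758·0.989)] = 22.96·ln(2.236/1.815) = 4.794 mol/dm³.
Y_D = C_D/C_{A0} = 4.794/6.55 = 0.732.

0.732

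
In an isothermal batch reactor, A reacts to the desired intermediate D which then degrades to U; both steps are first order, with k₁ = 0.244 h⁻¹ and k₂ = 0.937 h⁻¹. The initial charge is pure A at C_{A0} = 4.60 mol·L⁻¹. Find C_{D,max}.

For a first-order series the maximum intermediate yield is C_{D,max}/C_{A0} = (k₁/k₂)^[k₂/(k₂−k₁)].
= (0.244/0.937)^(0.937/(0.937−0.244)) = (0.2604)^(1.352) = 0.1621.
C_{D,max} = 0.1621×4.60 = 0.746 mol·L⁻¹.

0.746 mol·L⁻¹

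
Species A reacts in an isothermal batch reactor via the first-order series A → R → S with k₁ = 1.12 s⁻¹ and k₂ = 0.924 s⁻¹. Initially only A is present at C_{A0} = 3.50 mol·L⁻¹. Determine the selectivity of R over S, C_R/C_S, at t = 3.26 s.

Solving the coupled first-order balances gives C_R(t) = [k₁/(k₂−k₁)]·C_{A0}·(e^(−k₁t) − e^(−k₂t)).
e^(−k₁t) = e^(−1.12×3.26) = e^(−3.651) = 0.02596; e^(−k₂t) = e^(−3.012) = 0.04918.
C_R = 1.12×3.50/(0.924−1.12) × (0.02596−0.04918) = (-20.00)×(-0.02322) = 0.4644 mol·L⁻¹.
C_A = C_{A0}e^(−k₁t) = 0.09086 mol·L⁻¹, so C_S = C_{A0}−C_A−C_R = 2.945 mol·L⁻¹; C_R/C_S = 0.158.

0.158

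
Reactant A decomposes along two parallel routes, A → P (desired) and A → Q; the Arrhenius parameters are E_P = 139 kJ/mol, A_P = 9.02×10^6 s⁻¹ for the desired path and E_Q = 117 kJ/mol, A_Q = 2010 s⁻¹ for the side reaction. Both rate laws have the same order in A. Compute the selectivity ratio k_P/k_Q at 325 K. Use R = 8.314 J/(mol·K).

1.31

With equal orders, S_{P/Q} = k_P/k_Q = (A_P/A_Q)·exp[(E_Q−E_P)/(RT)].
(E_Q−E_P)/(RT) = (117−139)×10³/(8.314×325) = -22000/2702 = -8.142.
k_P/k_Q = (9.02×10^6/2010)·exp(-8.142) = 4488 × 2.911×10^-4 = 1.31.
Since E_P > E_Q, raising the temperature improves selectivity toward P.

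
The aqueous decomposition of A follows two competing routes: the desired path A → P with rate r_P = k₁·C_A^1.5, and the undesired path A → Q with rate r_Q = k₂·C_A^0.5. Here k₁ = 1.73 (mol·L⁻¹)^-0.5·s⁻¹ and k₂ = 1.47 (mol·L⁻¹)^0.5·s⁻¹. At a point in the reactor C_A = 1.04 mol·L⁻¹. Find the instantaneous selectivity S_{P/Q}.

S_{P/Q} = r_P/r_Q = (k₁·C_A^1.5)/(k₂·C_A^0.5) = (k₁/k₂)·C_A.
= (1.73×1.040^1.5) / (1.47×1.040^0.5) = 1.835/1.499 = 1.22.
Since the desired path is higher order in A, keeping C_A high (PFR or concentrated feed) favours P.

1.22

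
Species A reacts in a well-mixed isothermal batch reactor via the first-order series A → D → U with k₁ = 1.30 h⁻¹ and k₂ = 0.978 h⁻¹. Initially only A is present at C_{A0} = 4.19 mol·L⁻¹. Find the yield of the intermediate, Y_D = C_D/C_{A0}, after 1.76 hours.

0.312

The intermediate concentration in a first-order A→B→C sequence is C_D = k₁C_{A0}(e^(−k₁t) − e^(−k₂t))/(k₂−k₁).
e^(−k₁t) = e^(−1.30×1.76) = e^(−2.288) = 0.1015; e^(−k₂t) = e^(−1.721) = 0.1788.
C_D = 1.30×4.19/(0.978−1.30) × (0.1015−0.1788) = (-16.92)×(-0.07737) = 1.309 mol·L⁻¹.
Y_D = C_D/C_{A0} = 1.309/4.19 = 0.312.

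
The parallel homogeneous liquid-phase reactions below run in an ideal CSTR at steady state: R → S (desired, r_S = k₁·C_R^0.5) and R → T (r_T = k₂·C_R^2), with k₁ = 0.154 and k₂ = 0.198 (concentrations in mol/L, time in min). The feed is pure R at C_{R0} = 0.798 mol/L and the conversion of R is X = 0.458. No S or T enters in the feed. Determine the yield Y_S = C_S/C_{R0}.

Exit C_R = C_{R0}(1−X) = 0.798×0.542 = 0.4325 mol/L.
In a CSTR the entire volume is at exit conditions, so r_S = 0.154×0.4325^0.5 = 0.1013 and r_T = 0.198×0.4325^2 = 0.03704.
Fraction of consumed R going to S: r_S/(r_S+r_T) = 0.7322.
C_S = 0.7322·C_{R0}·X = 0.7322×0.798×0.458 = 0.268 mol/L; Y_S = C_S/C_{R0} = 0.335.

0.335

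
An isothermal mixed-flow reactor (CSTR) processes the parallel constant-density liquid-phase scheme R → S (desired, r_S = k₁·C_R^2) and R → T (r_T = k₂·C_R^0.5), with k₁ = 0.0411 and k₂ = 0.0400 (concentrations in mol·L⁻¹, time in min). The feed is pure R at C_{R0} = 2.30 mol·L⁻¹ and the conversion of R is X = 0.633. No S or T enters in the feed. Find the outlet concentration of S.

Exit C_R = C_{R0}(1−X) = 2.30×0.367 = 0.8441 mol·L⁻¹.
Rates in a CSTR are evaluated at the outlet concentration: r_S = 0.0411×0.8441^2 = 0.02928, r_T = 0.0400×0.8441^0.5 = 0.03675.
Fraction of consumed R going to S: r_S/(r_S+r_T) = 0.4435.
C_S = 0.4435·C_{R0}·X = 0.4435×2.30×0.633 = 0.646 mol·L⁻¹.

0.646 mol·L⁻¹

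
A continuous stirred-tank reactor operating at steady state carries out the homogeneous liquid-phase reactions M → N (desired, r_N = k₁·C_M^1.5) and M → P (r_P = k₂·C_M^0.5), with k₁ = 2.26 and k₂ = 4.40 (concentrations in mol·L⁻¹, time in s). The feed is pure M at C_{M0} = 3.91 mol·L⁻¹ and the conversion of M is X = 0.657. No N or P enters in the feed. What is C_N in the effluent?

Exit C_M = C_{M0}(1−X) = 3.91×0.343 = 1.341 mol·L⁻¹.
A CSTR operates uniformly at the exit composition, giving r_N = 3.510 and r_P = 5.096 (each k·C_M^n at C_M = 1.341).
Fraction of consumed M going to N: r_N/(r_N+r_P) = 0.4079.
C_N = 0.4079·C_{M0}·X = 0.4079×3.91×0.657 = 1.05 mol·L⁻¹.

1.05 mol·L⁻¹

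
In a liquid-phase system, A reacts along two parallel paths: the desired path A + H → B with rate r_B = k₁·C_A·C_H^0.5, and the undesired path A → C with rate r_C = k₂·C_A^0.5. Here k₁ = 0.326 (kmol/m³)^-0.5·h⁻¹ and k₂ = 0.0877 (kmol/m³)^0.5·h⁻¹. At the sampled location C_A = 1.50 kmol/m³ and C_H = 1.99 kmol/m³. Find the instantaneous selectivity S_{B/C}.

6.42

S_{B/C} = r_B/r_C = (k₁·C_A·C_H^0.5)/(k₂·C_A^0.5) = (k₁/k₂)·C_A^0.5·C_H^0.5.
= (0.326×1.500×1.990^0.5) / (0.0877×1.500^0.5) = 0.6898/0.1074 = 6.42.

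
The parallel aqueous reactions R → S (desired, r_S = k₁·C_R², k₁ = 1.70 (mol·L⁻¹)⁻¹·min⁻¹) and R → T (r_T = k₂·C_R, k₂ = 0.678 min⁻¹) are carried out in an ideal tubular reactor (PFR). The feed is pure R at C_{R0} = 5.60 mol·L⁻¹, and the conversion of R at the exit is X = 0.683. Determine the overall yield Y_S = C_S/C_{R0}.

C_R = C_{R0}(1−X) = 1.775 mol·L⁻¹.
Along a PFR/batch, dC_T/dC_R = −r_T/(r_S+r_T) = −k₂/(k₂+k₁·C_R).
Integrating from C_{R0} to C_R: C_T = (0.678/1.70)·ln[(0.678+1.70·5.60)/(0.678+1.70·1.78)] = 0.3988·ln(10.20/3.696) = 0.4048 mol·L⁻¹.
Then C_S = (C_{R0}−C_R) − C_T = 3.825 − 0.4048 = 3.420 mol·L⁻¹.
Y_S = C_S/C_{R0} = 3.420/5.60 = 0.611.

0.611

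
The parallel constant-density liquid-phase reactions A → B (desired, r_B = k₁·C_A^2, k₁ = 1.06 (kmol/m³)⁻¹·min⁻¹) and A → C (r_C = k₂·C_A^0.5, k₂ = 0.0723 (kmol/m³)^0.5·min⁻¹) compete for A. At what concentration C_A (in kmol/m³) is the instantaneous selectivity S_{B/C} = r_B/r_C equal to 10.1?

S_{B/C} = (k₁/k₂)·C_A^1.5 ⇒ C_A = (S·k₂/k₁)^(1/1.5).
= (10.1×0.0723/1.06)^(0.6667) = (0.6889)^(0.6667) = 0.780 kmol/m³.

0.780 kmol/m³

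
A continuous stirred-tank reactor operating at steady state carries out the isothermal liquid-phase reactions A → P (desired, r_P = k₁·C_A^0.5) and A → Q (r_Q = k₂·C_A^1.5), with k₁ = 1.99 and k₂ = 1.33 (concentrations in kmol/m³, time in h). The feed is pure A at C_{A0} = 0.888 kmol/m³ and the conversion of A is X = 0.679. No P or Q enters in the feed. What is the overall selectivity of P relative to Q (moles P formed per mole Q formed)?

5.25

Exit C_A = C_{A0}(1−X) = 0.888×0.321 = 0.2850 kmol/m³.
In a CSTR the entire volume is at exit conditions, so r_P = 1.99×0.2850^0.5 = 1.062 and r_Q = 1.33×0.2850^1.5 = 0.2024.
Overall selectivity = C_P/C_Q = r_Pτ/(r_Qτ) = r_P/r_Q = 5.25.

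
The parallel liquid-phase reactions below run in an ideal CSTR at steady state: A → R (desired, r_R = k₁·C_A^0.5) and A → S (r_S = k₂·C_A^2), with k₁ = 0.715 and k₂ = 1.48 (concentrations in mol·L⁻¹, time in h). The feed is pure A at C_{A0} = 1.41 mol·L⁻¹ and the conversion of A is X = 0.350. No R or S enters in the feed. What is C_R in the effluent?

Exit C_A = C_{A0}(1−X) = 1.41×0.650 = 0.9165 mol·L⁻¹.
Rates in a CSTR are evaluated at the outlet concentration: r_R = 0.715×0.9165^0.5 = 0.6845, r_S = 1.48×0.9165^2 = 1.243.
Fraction of consumed A going to R: r_R/(r_R+r_S) = 0.3551.
C_R = 0.3551·C_{A0}·X = 0.3551×1.41×0.350 = 0.175 mol·L⁻¹.

0.175 mol·L⁻¹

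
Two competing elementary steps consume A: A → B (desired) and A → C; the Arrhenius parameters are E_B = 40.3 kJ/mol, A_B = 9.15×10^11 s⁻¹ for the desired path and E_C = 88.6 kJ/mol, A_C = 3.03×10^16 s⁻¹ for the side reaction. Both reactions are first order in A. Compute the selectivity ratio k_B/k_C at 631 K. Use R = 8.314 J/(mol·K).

0.301

With equal orders, S_{B/C} = k_B/k_C = (A_B/A_C)·exp[(E_C−E_B)/(RT)].
(E_C−E_B)/(RT) = (88.6−40.3)×10³/(8.314×631) = 48300/5246 = 9.207.
k_B/k_C = (9.15×10^11/3.03×10^16)·exp(9.207) = 3.020×10^-5 × 9964 = 0.301.
Since E_B < E_C, lowering the temperature improves selectivity toward B.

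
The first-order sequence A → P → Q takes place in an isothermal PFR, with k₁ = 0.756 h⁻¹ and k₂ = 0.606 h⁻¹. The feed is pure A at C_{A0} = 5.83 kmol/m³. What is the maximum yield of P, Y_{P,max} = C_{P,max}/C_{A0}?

For a first-order series the maximum intermediate yield is C_{P,max}/C_{A0} = (k₁/k₂)^[k₂/(k₂−k₁)].
= (0.756/0.606)^(0.606/(0.606−0.756)) = (1.248)^(-4.040) = 0.4092.

0.409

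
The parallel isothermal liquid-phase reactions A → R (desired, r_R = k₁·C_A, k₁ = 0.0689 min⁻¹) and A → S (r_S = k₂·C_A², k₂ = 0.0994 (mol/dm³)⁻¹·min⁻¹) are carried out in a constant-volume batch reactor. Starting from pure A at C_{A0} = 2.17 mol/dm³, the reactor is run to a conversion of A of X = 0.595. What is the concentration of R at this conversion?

C_A = C_{A0}(1−X) = 0.8789 mol/dm³.
Along a PFR/batch, dC_R/dC_A = −r_R/(r_R+r_S) = −k₁/(k₁+k₂·C_A).
Integrating from C_{A0} to C_A: C_R = (0.0689/0.0994)·ln[(0.0689+0.0994·2.17)/(0.0689+0.0994·0.879)] = 0.6932·ln(0.2846/0.1563) = 0.4156 mol/dm³.

0.416 mol/dm³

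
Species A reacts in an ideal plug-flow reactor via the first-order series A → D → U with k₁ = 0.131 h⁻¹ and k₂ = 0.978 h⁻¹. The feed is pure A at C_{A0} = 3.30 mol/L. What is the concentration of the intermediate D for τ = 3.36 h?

0.310 mol/L

Solving the coupled first-order balances gives C_D(τ) = [k₁/(k₂−k₁)]·C_{A0}·(e^(−k₁τ) − e^(−k₂τ)).
e^(−k₁τ) = e^(−0.131×3.36) = e^(−0.4402) = 0.6439; e^(−k₂τ) = e^(−3.286) = 0.03740.
C_D = 0.131×3.30/(0.978−0.131) × (0.6439−0.03740) = 0.5104×0.6065 = 0.3096 mol/L.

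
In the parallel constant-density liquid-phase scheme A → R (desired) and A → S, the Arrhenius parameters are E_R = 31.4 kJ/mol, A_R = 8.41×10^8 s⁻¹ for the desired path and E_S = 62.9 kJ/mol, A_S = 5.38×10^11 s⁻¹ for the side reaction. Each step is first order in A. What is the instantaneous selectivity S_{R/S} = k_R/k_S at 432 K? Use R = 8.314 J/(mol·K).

10.1

With equal orders, S_{R/S} = k_R/k_S = (A_R/A_S)·exp[(E_S−E_R)/(RT)].
(E_S−E_R)/(RT) = (62.9−31.4)×10³/(8.314×432) = 31500/3592 = 8.770.
k_R/k_S = (8.41×10^8/5.38×10^11)·exp(8.770) = 0.001563 × 6440 = 10.1.
Since E_R < E_S, lowering the temperature improves selectivity toward R.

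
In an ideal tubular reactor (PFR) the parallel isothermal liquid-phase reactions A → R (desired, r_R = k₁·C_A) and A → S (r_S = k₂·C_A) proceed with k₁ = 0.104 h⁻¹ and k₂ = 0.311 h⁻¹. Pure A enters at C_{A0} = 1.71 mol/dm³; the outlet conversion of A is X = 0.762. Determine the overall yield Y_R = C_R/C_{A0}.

0.191

C_A = C_{A0}(1−X) = 0.4070 mol/dm³.
Both paths are first order in A, so the instantaneous fraction to R is constant: dC_R/d(−C_A) = k₁/(k₁+k₂) = 0.2506.
C_R = 0.2506·(C_{A0}−C_A) = 0.2506×1.303 = 0.327 mol/dm³.
Y_R = C_R/C_{A0} = 0.3265/1.71 = 0.191.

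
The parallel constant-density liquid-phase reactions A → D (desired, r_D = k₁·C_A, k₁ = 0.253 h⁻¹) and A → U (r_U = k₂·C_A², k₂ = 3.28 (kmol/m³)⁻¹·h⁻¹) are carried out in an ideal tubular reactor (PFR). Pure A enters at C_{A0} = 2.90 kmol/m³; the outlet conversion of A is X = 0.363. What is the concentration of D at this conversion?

0.0337 kmol/m³

C_A = C_{A0}(1−X) = 1.847 kmol/m³.
Along a PFR/batch, dC_D/dC_A = −r_D/(r_D+r_U) = −k₁/(k₁+k₂·C_A).
Integrating from C_{A0} to C_A: C_D = (0.253/3.28)·ln[(0.253+3.28·2.90)/(0.253+3.28·1.85)] = 0.07713·ln(9.765/6.312) = 0.03366 kmol/m³.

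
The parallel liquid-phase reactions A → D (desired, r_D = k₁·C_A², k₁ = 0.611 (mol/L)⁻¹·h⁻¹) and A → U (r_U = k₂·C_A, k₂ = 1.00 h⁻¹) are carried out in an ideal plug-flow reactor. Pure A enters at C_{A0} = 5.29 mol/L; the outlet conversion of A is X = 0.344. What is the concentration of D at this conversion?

1.32 mol/L

C_A = C_{A0}(1−X) = 3.470 mol/L.
Along a PFR/batch, dC_U/dC_A = −r_U/(r_D+r_U) = −k₂/(k₂+k₁·C_A).
Integrating from C_{A0} to C_A: C_U = (1.00/0.611)·ln[(1.00+0.611·5.29)/(1.00+0.611·3.47)] = 1.637·ln(4.232/3.120) = 0.4988 mol/L.
Then C_D = (C_{A0}−C_A) − C_U = 1.820 − 0.4988 = 1.321 mol/L.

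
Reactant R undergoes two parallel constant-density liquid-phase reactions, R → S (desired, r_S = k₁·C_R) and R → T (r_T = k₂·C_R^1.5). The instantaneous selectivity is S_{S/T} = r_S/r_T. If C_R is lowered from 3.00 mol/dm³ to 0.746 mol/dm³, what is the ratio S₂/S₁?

2.01

S_{S/T} = (k₁/k₂)·C_R^-0.5, so S₂/S₁ = (C_{R,2}/C_{R,1})^-0.5.
= (0.746/3.00)^(-0.5) = (0.2487)^(-0.5) = 2.01.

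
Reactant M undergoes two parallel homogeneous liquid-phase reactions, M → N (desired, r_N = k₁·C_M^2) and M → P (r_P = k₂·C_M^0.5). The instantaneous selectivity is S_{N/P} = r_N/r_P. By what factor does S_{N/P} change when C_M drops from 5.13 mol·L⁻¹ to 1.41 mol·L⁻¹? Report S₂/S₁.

0.144

S_{N/P} = (k₁/k₂)·C_M^1.5, so S₂/S₁ = (C_{M,2}/C_{M,1})^1.5.
= (1.41/5.13)^1.5 = (0.2749)^1.5 = 0.144.
Selectivity toward N falls as C_M falls — high-concentration operation is favoured.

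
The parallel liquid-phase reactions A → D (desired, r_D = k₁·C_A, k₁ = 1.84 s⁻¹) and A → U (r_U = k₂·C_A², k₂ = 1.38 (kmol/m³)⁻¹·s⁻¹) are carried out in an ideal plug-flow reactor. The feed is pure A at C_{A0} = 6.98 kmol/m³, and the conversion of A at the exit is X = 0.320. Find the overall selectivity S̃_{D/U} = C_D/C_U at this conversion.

0.230

C_A = C_{A0}(1−X) = 4.746 kmol/m³.
Along a PFR/batch, dC_D/dC_A = −r_D/(r_D+r_U) = −k₁/(k₁+k₂·C_A).
Integrating from C_{A0} to C_A: C_D = (1.84/1.38)·ln[(1.84+1.38·6.98)/(1.84+1.38·4.75)] = 1.333·ln(11.47/8.390) = 0.4172 kmol/m³.
C_U = (C_{A0}−C_A)−C_D = 1.816 kmol/m³; S̃_{D/U} = 0.4172/1.816 = 0.230.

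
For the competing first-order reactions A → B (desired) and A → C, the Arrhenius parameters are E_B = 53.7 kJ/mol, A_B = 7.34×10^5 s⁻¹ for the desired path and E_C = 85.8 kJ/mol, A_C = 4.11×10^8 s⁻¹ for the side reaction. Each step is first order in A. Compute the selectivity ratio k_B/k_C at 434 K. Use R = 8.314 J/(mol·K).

k_B/k_C = (A_B/A_C)·exp[−(E_B−E_C)/(RT)] = (A_B/A_C)·exp[(E_C−E_B)/(RT)].
(E_C−E_B)/(RT) = (85.8−53.7)×10³/(8.314×434) = 32100/3608 = 8.896.
k_B/k_C = (7.34×10^5/4.11×10^8)·exp(8.896) = 0.001786 × 7304 = 13.0.

13.0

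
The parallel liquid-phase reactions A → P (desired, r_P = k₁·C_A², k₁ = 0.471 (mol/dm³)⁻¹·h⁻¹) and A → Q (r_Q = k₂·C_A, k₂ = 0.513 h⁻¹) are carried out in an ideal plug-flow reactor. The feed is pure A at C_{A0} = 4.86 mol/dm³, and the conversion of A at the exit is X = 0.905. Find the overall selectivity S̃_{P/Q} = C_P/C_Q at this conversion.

2.00

C_A = C_{A0}(1−X) = 0.4617 mol/dm³.
Along a PFR/batch, dC_Q/dC_A = −r_Q/(r_P+r_Q) = −k₂/(k₂+k₁·C_A).
Integrating from C_{A0} to C_A: C_Q = (0.513/0.471)·ln[(0.513+0.471·4.86)/(0.513+0.471·0.462)] = 1.089·ln(2.802/0.7305) = 1.464 mol/dm³.
Then C_P = (C_{A0}−C_A) − C_Q = 4.398 − 1.464 = 2.934 mol/dm³.
S̃_{P/Q} = C_P/C_Q = 2.934/1.464 = 2.00.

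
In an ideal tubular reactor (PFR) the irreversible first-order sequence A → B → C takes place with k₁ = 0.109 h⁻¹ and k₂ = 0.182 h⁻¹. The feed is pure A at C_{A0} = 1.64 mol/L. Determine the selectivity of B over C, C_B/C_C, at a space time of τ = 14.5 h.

Solving the coupled first-order balances gives C_B(τ) = [k₁/(k₂−k₁)]·C_{A0}·(e^(−k₁τ) − e^(−k₂τ)).
e^(−k₁τ) = e^(−0.109×14.5) = e^(−1.581) = 0.2059; e^(−k₂τ) = e^(−2.639) = 0.07143.
C_B = 0.109×1.64/(0.182−0.109) × (0.2059−0.07143) = 2.449×0.1344 = 0.3292 mol/L.
C_A = C_{A0}e^(−k₁τ) = 0.3376 mol/L, so C_C = C_{A0}−C_A−C_B = 0.9732 mol/L; C_B/C_C = 0.338.

0.338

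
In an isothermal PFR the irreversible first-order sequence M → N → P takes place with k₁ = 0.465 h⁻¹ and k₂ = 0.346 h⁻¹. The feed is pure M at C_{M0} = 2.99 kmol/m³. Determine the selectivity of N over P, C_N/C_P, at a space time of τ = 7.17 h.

0.242

Solving the coupled first-order balances gives C_N(τ) = [k₁/(k₂−k₁)]·C_{M0}·(e^(−k₁τ) − e^(−k₂τ)).
e^(−k₁τ) = e^(−0.465×7.17) = e^(−3.334) = 0.03565; e^(−k₂τ) = e^(−2.481) = 0.08367.
C_N = 0.465×2.99/(0.346−0.465) × (0.03565−0.08367) = (-11.68)×(-0.04803) = 0.5611 kmol/m³.
C_M = C_{M0}e^(−k₁τ) = 0.1066 kmol/m³, so C_P = C_{M0}−C_M−C_N = 2.322 kmol/m³; C_N/C_P = 0.242.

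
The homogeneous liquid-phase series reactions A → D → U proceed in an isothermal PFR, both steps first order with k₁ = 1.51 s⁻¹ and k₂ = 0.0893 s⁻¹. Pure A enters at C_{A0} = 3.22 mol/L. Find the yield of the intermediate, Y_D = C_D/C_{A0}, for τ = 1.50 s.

For first-order series with pure A initially, C_D(τ) = k₁C_{A0}/(k₂−k₁)·(e^(−k₁τ) − e^(−k₂τ)).
e^(−k₁τ) = e^(−1.51×1.50) = e^(−2.265) = 0.1038; e^(−k₂τ) = e^(−0.1340) = 0.8746.
C_D = 1.51×3.22/(0.0893−1.51) × (0.1038−0.8746) = (-3.422)×(-0.7708) = 2.638 mol/L.
Y_D = C_D/C_{A0} = 2.638/3.22 = 0.819.

0.819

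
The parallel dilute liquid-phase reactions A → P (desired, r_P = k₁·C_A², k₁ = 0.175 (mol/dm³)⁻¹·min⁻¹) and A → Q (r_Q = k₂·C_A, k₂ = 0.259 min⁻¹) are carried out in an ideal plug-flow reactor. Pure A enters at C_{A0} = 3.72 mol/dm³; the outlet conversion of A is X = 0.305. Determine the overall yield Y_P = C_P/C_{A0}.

C_A = C_{A0}(1−X) = 2.585 mol/dm³.
Along a PFR/batch, dC_Q/dC_A = −r_Q/(r_P+r_Q) = −k₂/(k₂+k₁·C_A).
Integrating from C_{A0} to C_A: C_Q = (0.259/0.175)·ln[(0.259+0.175·3.72)/(0.259+0.175·2.59)] = 1.480·ln(0.9100/0.7114) = 0.3643 mol/dm³.
Then C_P = (C_{A0}−C_A) − C_Q = 1.135 − 0.3643 = 0.7703 mol/dm³.
Y_P = C_P/C_{A0} = 0.7703/3.72 = 0.207.

0.207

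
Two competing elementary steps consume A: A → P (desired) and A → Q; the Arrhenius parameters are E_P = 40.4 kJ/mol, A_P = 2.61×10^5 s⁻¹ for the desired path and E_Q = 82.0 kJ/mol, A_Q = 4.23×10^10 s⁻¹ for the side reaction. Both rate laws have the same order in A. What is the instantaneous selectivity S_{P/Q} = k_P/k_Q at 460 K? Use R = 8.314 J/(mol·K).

0.327

k_P/k_Q = (A_P/A_Q)·exp[−(E_P−E_Q)/(RT)] = (A_P/A_Q)·exp[(E_Q−E_P)/(RT)].
(E_Q−E_P)/(RT) = (82.0−40.4)×10³/(8.314×460) = 41600/3824 = 10.88.
k_P/k_Q = (2.61×10^5/4.23×10^10)·exp(10.88) = 6.170×10^-6 × 52966 = 0.327.
Since E_P < E_Q, lowering the temperature improves selectivity toward P.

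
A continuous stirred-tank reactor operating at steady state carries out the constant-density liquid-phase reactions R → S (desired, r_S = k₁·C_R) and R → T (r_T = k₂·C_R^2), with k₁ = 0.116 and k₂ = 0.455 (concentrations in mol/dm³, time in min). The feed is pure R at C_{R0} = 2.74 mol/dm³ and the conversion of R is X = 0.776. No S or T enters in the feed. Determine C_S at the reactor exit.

0.624 mol/dm³

Exit C_R = C_{R0}(1−X) = 2.74×0.224 = 0.6138 mol/dm³.
Rates in a CSTR are evaluated at the outlet concentration: r_S = 0.116×0.6138 = 0.07120, r_T = 0.455×0.6138^2 = 0.1714.
Fraction of consumed R going to S: r_S/(r_S+r_T) = 0.2935.
C_S = 0.2935·C_{R0}·X = 0.2935×2.74×0.776 = 0.624 mol/dm³.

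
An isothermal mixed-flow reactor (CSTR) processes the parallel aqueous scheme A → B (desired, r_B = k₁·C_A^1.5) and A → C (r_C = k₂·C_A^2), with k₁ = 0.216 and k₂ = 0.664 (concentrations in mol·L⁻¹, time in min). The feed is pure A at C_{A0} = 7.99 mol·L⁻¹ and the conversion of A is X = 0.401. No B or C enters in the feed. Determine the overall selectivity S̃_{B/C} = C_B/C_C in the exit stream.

0.149

Exit C_A = C_{A0}(1−X) = 7.99×0.599 = 4.786 mol·L⁻¹.
Rates in a CSTR are evaluated at the outlet concentration: r_B = 0.216×4.786^1.5 = 2.262, r_C = 0.664×4.786^2 = 15.21.
Overall selectivity = C_B/C_C = r_Bτ/(r_Cτ) = r_B/r_C = 0.149.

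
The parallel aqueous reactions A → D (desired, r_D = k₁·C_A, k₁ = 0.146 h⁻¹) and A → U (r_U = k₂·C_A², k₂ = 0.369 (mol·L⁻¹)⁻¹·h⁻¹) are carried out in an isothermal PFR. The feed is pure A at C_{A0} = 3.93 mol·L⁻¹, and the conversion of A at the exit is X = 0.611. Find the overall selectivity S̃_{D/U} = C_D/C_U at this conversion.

C_A = C_{A0}(1−X) = 1.529 mol·L⁻¹.
Along a PFR/batch, dC_D/dC_A = −r_D/(r_D+r_U) = −k₁/(k₁+k₂·C_A).
Integrating from C_{A0} to C_A: C_D = (0.146/0.369)·ln[(0.146+0.369·3.93)/(0.146+0.369·1.53)] = 0.3957·ln(1.596/0.7101) = 0.3205 mol·L⁻¹.
C_U = (C_{A0}−C_A)−C_D = 2.081 mol·L⁻¹; S̃_{D/U} = 0.3205/2.081 = 0.154.

0.154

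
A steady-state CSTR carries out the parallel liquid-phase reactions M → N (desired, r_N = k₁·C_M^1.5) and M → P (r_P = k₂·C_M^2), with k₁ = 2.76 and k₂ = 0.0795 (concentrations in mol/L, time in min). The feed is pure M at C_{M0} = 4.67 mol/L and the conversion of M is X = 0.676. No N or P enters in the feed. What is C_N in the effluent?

Exit C_M = C_{M0}(1−X) = 4.67×0.324 = 1.513 mol/L.
In a CSTR the entire volume is at exit conditions, so r_N = 2.76×1.513^1.5 = 5.137 and r_P = 0.0795×1.513^2 = 0.1820.
Fraction of consumed M going to N: r_N/(r_N+r_P) = 0.9658.
C_N = 0.9658·C_{M0}·X = 0.9658×4.67×0.676 = 3.05 mol/L.

3.05 mol/L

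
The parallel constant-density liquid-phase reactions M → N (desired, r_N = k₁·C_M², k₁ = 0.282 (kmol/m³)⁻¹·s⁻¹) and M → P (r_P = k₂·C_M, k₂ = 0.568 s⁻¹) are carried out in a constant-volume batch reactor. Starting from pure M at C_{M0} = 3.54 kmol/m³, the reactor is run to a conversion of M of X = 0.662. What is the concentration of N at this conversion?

1.24 kmol/m³

C_M = C_{M0}(1−X) = 1.197 kmol/m³.
Along a PFR/batch, dC_P/dC_M = −r_P/(r_N+r_P) = −k₂/(k₂+k₁·C_M).
Integrating from C_{M0} to C_M: C_P = (0.568/0.282)·ln[(0.568+0.282·3.54)/(0.568+0.282·1.20)] = 2.014·ln(1.566/0.9054) = 1.104 kmol/m³.
Then C_N = (C_{M0}−C_M) − C_P = 2.343 − 1.104 = 1.240 kmol/m³.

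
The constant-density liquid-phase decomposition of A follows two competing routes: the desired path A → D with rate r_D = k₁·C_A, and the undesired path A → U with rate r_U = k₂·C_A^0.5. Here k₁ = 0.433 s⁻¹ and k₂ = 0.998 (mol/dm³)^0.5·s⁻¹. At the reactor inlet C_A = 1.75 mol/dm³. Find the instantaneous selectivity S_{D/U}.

S_{D/U} = r_D/r_U = (k₁·C_A)/(k₂·C_A^0.5) = (k₁/k₂)·C_A^0.5.
= (0.433×1.750) / (0.998×1.750^0.5) = 0.7578/1.320 = 0.574.

0.574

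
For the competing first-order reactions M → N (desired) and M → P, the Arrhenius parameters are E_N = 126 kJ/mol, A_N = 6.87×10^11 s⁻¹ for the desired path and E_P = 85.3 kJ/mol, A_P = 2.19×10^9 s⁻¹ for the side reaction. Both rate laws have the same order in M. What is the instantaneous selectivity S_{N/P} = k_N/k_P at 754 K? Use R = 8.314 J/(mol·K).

With equal orders, S_{N/P} = k_N/k_P = (A_N/A_P)·exp[(E_P−E_N)/(RT)].
(E_P−E_N)/(RT) = (85.3−126)×10³/(8.314×754) = -40700/6269 = -6.493.
k_N/k_P = (6.87×10^11/2.19×10^9)·exp(-6.493) = 313.7 × 0.001515 = 0.475.

0.475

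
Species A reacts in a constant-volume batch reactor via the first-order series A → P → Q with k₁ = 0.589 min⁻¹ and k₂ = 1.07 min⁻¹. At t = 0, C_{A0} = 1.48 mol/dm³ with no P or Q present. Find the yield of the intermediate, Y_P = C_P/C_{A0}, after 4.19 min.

For first-order series with pure A initially, C_P(t) = k₁C_{A0}/(k₂−k₁)·(e^(−k₁t) − e^(−k₂t)).
e^(−k₁t) = e^(−0.589×4.19) = e^(−2.468) = 0.08476; e^(−k₂t) = e^(−4.483) = 0.01130.
C_P = 0.589×1.48/(1.07−0.589) × (0.08476−0.01130) = 1.812×0.07347 = 0.1331 mol/dm³.
Y_P = C_P/C_{A0} = 0.1331/1.48 = 0.0900.

0.0900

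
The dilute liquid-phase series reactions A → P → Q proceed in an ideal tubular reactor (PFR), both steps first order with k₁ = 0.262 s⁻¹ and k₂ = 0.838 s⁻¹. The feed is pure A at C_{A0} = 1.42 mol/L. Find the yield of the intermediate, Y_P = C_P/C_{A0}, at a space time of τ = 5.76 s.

Solving the coupled first-order balances gives C_P(τ) = [k₁/(k₂−k₁)]·C_{A0}·(e^(−k₁τ) − e^(−k₂τ)).
e^(−k₁τ) = e^(−0.262×5.76) = e^(−1.509) = 0.2211; e^(−k₂τ) = e^(−4.827) = 0.008011.
C_P = 0.262×1.42/(0.838−0.262) × (0.2211−0.008011) = 0.6459×0.2131 = 0.1376 mol/L.
Y_P = C_P/C_{A0} = 0.1376/1.42 = 0.0969.

0.0969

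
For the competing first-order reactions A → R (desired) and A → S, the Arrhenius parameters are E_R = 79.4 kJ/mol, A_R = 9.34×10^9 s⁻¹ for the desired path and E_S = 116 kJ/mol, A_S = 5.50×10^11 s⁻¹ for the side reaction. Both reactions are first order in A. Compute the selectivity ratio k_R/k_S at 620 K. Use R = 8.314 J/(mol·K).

With equal orders, S_{R/S} = k_R/k_S = (A_R/A_S)·exp[(E_S−E_R)/(RT)].
(E_S−E_R)/(RT) = (116−79.4)×10³/(8.314×620) = 36600/5155 = 7.100.
k_R/k_S = (9.34×10^9/5.50×10^11)·exp(7.100) = 0.01698 × 1212 = 20.6.

20.6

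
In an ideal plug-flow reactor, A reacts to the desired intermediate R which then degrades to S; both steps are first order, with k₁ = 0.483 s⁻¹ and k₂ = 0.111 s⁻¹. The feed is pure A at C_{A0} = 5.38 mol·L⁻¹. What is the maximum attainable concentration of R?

3.47 mol·L⁻¹

At the optimum, C_{R,max}/C_{A0} = (k₁/k₂)^[k₂/(k₂−k₁)].
= (0.483/0.111)^(0.111/(0.111−0.483)) = (4.351)^(-0.2984) = 0.6448.
C_{R,max} = 0.6448×5.38 = 3.47 mol·L⁻¹.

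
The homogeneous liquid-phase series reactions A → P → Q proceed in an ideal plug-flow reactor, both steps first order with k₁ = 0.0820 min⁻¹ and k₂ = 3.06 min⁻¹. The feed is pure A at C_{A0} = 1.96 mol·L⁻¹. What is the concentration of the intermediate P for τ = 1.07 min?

0.0474 mol·L⁻¹

Solving the coupled first-order balances gives C_P(τ) = [k₁/(k₂−k₁)]·C_{A0}·(e^(−k₁τ) − e^(−k₂τ)).
e^(−k₁τ) = e^(−0.0820×1.07) = e^(−0.08774) = 0.9160; e^(−k₂τ) = e^(−3.274) = 0.03785.
C_P = 0.0820×1.96/(3.06−0.0820) × (0.9160−0.03785) = 0.05397×0.8782 = 0.04739 mol·L⁻¹.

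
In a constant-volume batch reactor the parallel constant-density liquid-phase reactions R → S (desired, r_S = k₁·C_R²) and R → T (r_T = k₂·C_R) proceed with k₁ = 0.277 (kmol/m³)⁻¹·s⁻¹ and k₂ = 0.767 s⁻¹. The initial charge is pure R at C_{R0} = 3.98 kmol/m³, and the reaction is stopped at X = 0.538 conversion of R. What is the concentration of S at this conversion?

1.08 kmol/m³

C_R = C_{R0}(1−X) = 1.839 kmol/m³.
Along a PFR/batch, dC_T/dC_R = −r_T/(r_S+r_T) = −k₂/(k₂+k₁·C_R).
Integrating from C_{R0} to C_R: C_T = (0.767/0.277)·ln[(0.767+0.277·3.98)/(0.767+0.277·1.84)] = 2.769·ln(1.869/1.276) = 1.057 kmol/m³.
Then C_S = (C_{R0}−C_R) − C_T = 2.141 − 1.057 = 1.084 kmol/m³.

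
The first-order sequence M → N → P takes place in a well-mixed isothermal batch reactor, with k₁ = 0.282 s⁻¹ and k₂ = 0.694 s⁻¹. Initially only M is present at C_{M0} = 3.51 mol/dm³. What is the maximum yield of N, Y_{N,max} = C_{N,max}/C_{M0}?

At the optimum, C_{N,max}/C_{M0} = (k₁/k₂)^[k₂/(k₂−k₁)].
= (0.282/0.694)^(0.694/(0.694−0.282)) = (0.4063)^(1.684) = 0.2194.

0.219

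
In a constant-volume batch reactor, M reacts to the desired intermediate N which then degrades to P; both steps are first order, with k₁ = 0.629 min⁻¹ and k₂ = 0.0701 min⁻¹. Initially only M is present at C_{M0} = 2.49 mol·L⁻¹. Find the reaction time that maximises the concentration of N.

3.93 min

For first-order series the maximum of C_N occurs at t_opt = ln(k₂/k₁)/(k₂−k₁).
= ln(0.0701/0.629)/(0.0701−0.629) = ln(0.1114)/-0.5589 = -2.194/-0.5589 = 3.93 min.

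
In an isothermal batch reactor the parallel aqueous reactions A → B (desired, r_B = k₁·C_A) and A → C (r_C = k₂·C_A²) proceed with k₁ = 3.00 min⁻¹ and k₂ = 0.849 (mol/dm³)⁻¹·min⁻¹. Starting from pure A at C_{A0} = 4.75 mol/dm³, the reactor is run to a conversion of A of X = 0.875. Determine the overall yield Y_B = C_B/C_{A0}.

C_A = C_{A0}(1−X) = 0.5938 mol/dm³.
Along a PFR/batch, dC_B/dC_A = −r_B/(r_B+r_C) = −k₁/(k₁+k₂·C_A).
Integrating from C_{A0} to C_A: C_B = (3.00/0.849)·ln[(3.00+0.849·4.75)/(3.00+0.849·0.594)] = 3.534·ln(7.033/3.504) = 2.462 mol/dm³.
Y_B = C_B/C_{A0} = 2.462/4.75 = 0.518.

0.518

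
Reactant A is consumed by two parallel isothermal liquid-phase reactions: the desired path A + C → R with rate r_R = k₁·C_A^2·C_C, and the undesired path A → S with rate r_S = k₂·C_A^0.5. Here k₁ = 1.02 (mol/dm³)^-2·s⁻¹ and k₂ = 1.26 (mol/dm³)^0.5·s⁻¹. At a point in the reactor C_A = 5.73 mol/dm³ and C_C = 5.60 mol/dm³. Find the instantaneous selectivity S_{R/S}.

62.2

S_{R/S} = r_R/r_S = (k₁·C_A^2·C_C)/(k₂·C_A^0.5) = (k₁/k₂)·C_A^1.5·C_C.
= (1.02×5.730^2×5.600) / (1.26×5.730^0.5) = 187.5/3.016 = 62.2.
Since the desired path is higher order in A, keeping C_A high (PFR or concentrated feed) favours R.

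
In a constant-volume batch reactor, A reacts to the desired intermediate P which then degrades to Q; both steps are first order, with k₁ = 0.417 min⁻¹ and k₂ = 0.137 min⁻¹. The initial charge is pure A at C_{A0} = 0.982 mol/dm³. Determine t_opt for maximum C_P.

The intermediate peaks when r₁ = r₂, i.e. k₁e^(−k₁t) = k₂e^(−k₂t), giving t_opt = ln(k₂/k₁)/(k₂−k₁).
= ln(0.137/0.417)/(0.137−0.417) = ln(0.3285)/-0.2800 = -1.113/-0.2800 = 3.98 min.

3.98 min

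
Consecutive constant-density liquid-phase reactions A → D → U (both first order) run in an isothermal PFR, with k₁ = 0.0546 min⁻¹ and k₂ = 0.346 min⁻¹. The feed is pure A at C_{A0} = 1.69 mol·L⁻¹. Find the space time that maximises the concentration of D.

6.34 min

Setting dC_D/dτ = 0 gives τ_opt = ln(k₂/k₁)/(k₂−k₁).
= ln(0.346/0.0546)/(0.346−0.0546) = ln(6.337)/0.2914 = 1.846/0.2914 = 6.34 min.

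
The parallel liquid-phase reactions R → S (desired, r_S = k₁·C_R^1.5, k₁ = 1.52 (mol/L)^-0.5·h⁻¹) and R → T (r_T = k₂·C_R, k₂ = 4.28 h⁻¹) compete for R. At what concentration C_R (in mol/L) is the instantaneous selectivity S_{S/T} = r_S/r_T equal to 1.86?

27.4 mol/L

S_{S/T} = (k₁/k₂)·C_R^0.5 ⇒ C_R = (S·k₂/k₁)^(2).
= (1.86×4.28/1.52)^(2) = (5.237)^(2) = 27.4 mol/L.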